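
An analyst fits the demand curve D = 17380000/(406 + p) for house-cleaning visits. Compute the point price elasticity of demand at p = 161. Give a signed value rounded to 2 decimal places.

dD/dp = −17380000/(406 + p)² = -54.0609. At p = 161, D = 30652.6.
Ed = (dD/dp)·(p/D) = (-54.0609) × (161/30652.6) = -0.2839…

-0.28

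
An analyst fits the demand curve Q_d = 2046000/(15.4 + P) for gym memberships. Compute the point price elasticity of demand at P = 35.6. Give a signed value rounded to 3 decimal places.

-0.698

dQ_d/dP = −2046000/(15.4 + P)² = -786.621. At P = 35.6, Q_d = 40117.6.
Ed = (dQ_d/dP)·(P/Q_d) = (-786.621) × (35.6/40117.6) = -0.69803…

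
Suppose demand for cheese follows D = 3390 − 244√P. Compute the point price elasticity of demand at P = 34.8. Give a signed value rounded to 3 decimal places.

dD/dP = −244/(2√P) = -20.6809. At P = 34.8, D = 1950.61.
Ed = (dD/dP)·(P/D) = (-20.6809) × (34.8/1950.61) = -0.36896…

-0.369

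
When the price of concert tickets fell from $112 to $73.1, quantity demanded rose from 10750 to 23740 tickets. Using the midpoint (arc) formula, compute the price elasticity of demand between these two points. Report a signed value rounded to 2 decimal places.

-1.79

%ΔQ = (23740 − 10750) / [(10750 + 23740)/2] = 12990/17245 = 0.753261…
%ΔP = (73.1 − 112) / [(112 + 73.1)/2] = -38.9/92.55 = -0.420313…
Arc Ed = %ΔQ / %ΔP = (12990/17245) / (-38.9/92.55) = -1.7921…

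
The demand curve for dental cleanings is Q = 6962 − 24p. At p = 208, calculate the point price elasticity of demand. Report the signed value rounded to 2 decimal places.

dQ/dp = −24. At p = 208, Q = 6962 − 24(208) = 1970.
Ed = (dQ/dp)·(p/Q) = −24 × (208/1970) = -2.5340…

-2.53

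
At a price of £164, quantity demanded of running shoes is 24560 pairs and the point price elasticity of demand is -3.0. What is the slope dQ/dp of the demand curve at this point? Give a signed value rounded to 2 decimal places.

Ed = (dQ/dp)·(p/Q) ⇒ dQ/dp = Ed·Q/p = (-3.0)·24560/164 = -449.2682…

-449.27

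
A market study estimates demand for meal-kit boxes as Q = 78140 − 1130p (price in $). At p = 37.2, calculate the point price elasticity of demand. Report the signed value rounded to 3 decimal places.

-1.164

dQ/dp = −1130. At p = 37.2, Q = 78140 − 1130(37.2) = 36104.
Ed = (dQ/dp)·(p/Q) = −1130 × (37.2/36104) = -1.16430…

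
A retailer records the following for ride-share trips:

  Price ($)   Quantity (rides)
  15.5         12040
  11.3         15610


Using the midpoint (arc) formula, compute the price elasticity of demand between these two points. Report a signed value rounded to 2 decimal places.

%ΔQ = (15610 − 12040) / [(12040 + 15610)/2] = 3570/13825 = 0.258227…
%ΔP = (11.3 − 15.5) / [(15.5 + 11.3)/2] = -4.2/13.4 = -0.313432…
Arc Ed = %ΔQ / %ΔP = (3570/13825) / (-4.2/13.4) = -0.8238…

-0.82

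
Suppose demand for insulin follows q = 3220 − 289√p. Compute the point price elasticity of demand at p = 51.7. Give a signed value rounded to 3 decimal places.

dq/dp = −289/(2√p) = -20.0966. At p = 51.7, q = 1142.01.
Ed = (dq/dp)·(p/q) = (-20.0966) × (51.7/1142.01) = -0.90979…

-0.910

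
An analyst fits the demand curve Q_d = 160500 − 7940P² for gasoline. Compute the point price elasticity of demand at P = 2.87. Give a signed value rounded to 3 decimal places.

dQ_d/dP = −2·7940·P = -45575.6. At P = 2.87, Q_d = 95099.014.
Ed = (dQ_d/dP)·(P/Q_d) = (-45575.6) × (2.87/95099.014) = -1.37542…

-1.375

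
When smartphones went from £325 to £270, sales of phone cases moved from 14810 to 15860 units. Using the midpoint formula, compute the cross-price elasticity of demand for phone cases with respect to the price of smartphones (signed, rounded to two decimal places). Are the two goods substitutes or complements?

%ΔQ_{phone cases} = (15860 − 14810)/avg = 1050/15335 = 0.068470…
%ΔP_{smartphones} = (270 − 325)/avg = -55/297.5 = -0.184873…
E_cross = (1050/15335) / (-55/297.5) = -0.3703…
E_cross < 0 ⇒ the goods are complements.

-0.37; complements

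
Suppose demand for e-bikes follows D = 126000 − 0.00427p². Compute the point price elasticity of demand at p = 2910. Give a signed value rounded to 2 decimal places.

-0.80

dD/dp = −2·0.00427·p = -24.8514. At p = 2910, D = 89841.213.
Ed = (dD/dp)·(p/D) = (-24.8514) × (2910/89841.213) = -0.8049…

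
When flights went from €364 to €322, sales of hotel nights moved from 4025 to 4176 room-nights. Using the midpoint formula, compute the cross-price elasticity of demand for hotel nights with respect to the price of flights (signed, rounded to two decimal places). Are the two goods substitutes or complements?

%ΔQ_{hotel nights} = (4176 − 4025)/avg = 151/4100.5 = 0.036824…
%ΔP_{flights} = (322 − 364)/avg = -42/343 = -0.122448…
E_cross = (151/4100.5) / (-42/343) = -0.3007…
E_cross < 0 ⇒ the goods are complements.

-0.30; complements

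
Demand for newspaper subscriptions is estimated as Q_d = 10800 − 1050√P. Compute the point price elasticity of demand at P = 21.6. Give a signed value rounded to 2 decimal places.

dQ_d/dP = −1050/(2√P) = -112.962. At P = 21.6, Q_d = 5920.04.
Ed = (dQ_d/dP)·(P/Q_d) = (-112.962) × (21.6/5920.04) = -0.4121…

-0.41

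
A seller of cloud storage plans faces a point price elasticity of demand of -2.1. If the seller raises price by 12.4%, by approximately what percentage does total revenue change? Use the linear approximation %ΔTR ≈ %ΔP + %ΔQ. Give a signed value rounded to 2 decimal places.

-13.64%

%ΔQ ≈ Ed × %ΔP = (-2.1) × (+12.4%) = -26.0400%
%ΔTR ≈ %ΔP + %ΔQ = (+12.4%) + (-26.0400%) = -13.6400%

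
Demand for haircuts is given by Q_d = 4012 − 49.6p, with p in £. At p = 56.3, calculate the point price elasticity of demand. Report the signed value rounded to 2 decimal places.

-2.29

dQ_d/dp = −49.6. At p = 56.3, Q_d = 4012 − 49.6(56.3) = 1219.52.
Ed = (dQ_d/dp)·(p/Q_d) = −49.6 × (56.3/1219.52) = -2.2898…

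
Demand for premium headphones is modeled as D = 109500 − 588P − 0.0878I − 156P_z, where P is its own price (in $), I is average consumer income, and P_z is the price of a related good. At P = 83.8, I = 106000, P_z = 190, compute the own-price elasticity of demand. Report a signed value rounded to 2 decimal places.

-2.32

At the given values, D = 109500 − 588(83.8) − 0.0878(106000) − 156(190) = 21278.8.
∂D/∂P = −588.
E = (-588) × (83.8/21278.8) = -2.3156…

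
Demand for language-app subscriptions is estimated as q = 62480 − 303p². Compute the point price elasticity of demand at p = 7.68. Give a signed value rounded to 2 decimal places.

-0.80

dq/dp = −2·303·p = -4654.08. At p = 7.68, q = 44608.3328.
Ed = (dq/dp)·(p/q) = (-4654.08) × (7.68/44608.3328) = -0.8012…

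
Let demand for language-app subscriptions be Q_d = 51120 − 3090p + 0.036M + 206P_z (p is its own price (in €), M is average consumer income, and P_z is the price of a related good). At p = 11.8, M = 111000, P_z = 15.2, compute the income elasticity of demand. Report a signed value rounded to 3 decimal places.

0.183

At the given values, Q_d = 51120 − 3090(11.8) + 0.036(111000) + 206(15.2) = 21785.2.
∂Q_d/∂M = 0.036.
E = (0.036) × (111000/21785.2) = 0.18342…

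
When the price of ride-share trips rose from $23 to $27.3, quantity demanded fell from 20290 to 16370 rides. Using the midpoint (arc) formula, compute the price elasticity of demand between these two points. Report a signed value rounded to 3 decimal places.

%ΔQ = (16370 − 20290) / [(20290 + 16370)/2] = -3920/18330 = -0.213857…
%ΔP = (27.3 − 23) / [(23 + 27.3)/2] = 4.3/25.15 = 0.170974…
Arc Ed = %ΔQ / %ΔP = (-3920/18330) / (4.3/25.15) = -1.25081…

-1.251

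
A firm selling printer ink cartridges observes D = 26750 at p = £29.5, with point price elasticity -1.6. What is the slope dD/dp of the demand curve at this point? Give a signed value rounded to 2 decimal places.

-1450.85

Ed = (dD/dp)·(p/D) ⇒ dD/dp = Ed·D/p = (-1.6)·26750/29.5 = -1450.8474…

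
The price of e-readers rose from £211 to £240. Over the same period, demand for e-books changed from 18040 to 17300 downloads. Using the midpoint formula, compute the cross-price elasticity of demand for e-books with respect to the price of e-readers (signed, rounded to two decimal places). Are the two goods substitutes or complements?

-0.33; complements

%ΔQ_{e-books} = (17300 − 18040)/avg = -740/17670 = -0.041878…
%ΔP_{e-readers} = (240 − 211)/avg = 29/225.5 = 0.128603…
E_cross = (-740/17670) / (29/225.5) = -0.3256…
E_cross < 0 ⇒ the goods are complements.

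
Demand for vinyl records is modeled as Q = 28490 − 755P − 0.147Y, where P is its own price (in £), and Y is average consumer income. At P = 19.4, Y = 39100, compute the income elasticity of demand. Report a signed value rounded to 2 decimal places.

-0.71

At the given values, Q = 28490 − 755(19.4) − 0.147(39100) = 8095.3.
∂Q/∂Y = -0.147.
E = (-0.147) × (39100/8095.3) = -0.7100…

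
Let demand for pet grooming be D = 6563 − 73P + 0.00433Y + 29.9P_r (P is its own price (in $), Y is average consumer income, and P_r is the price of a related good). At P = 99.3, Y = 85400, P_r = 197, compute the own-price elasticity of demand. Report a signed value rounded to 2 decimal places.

At the given values, D = 6563 − 73(99.3) + 0.00433(85400) + 29.9(197) = 5574.182.
∂D/∂P = −73.
E = (-73) × (99.3/5574.182) = -1.3004…

-1.30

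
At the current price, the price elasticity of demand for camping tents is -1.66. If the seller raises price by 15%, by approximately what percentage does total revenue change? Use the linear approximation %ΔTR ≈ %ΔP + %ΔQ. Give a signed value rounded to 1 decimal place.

-9.9%

%ΔQ ≈ Ed × %ΔP = (-1.66) × (+15%) = -24.9000%
%ΔTR ≈ %ΔP + %ΔQ = (+15%) + (-24.9000%) = -9.9000%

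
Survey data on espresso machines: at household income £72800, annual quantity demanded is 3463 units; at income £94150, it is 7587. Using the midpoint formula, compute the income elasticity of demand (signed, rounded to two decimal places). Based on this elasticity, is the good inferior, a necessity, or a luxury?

%ΔQ = (7587 − 3463)/[( 3463 + 7587)/2] = 4124/5525 = 0.746425…
%ΔIncome = (94150 − 72800)/[( 72800 + 94150)/2] = 21350/83475 = 0.255765…
E_income = (4124/5525) / (21350/83475) = 2.9184…
E_income > 1 ⇒ normal good, luxury.

2.92; luxury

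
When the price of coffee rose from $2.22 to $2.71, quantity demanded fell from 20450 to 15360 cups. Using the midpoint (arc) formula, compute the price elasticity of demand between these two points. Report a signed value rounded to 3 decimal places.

-1.430

%ΔQ = (15360 − 20450) / [(20450 + 15360)/2] = -5090/17905 = -0.284278…
%ΔP = (2.71 − 2.22) / [(2.22 + 2.71)/2] = 0.49/2.465 = 0.198782…
Arc Ed = %ΔQ / %ΔP = (-5090/17905) / (0.49/2.465) = -1.43009…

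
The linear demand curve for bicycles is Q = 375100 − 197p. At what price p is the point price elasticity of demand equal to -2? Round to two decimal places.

Ed = −197p/(375100 − 197p). Set this equal to -2:
197p = 2·(375100 − 197p) ⇒ 197p(1 + 2) = 2·375100
p = 2·375100 / (197·3) = 1269.3739…

1269.37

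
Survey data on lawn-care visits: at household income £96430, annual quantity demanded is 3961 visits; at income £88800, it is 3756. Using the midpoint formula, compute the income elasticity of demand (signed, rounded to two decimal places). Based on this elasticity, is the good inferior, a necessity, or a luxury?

%ΔQ = (3756 − 3961)/[( 3961 + 3756)/2] = -205/3858.5 = -0.053129…
%ΔIncome = (88800 − 96430)/[( 96430 + 88800)/2] = -7630/92615 = -0.082384…
E_income = (-205/3858.5) / (-7630/92615) = 0.6448…
0 < E_income < 1 ⇒ normal good, necessity.

0.64; necessity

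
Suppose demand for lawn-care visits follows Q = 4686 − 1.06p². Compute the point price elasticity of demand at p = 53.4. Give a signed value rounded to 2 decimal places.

dQ/dp = −2·1.06·p = -113.208. At p = 53.4, Q = 1663.3464.
Ed = (dQ/dp)·(p/Q) = (-113.208) × (53.4/1663.3464) = -3.6344…

-3.63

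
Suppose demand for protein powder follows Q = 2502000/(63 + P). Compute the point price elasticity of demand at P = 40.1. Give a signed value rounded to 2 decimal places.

-0.39

dQ/dP = −2502000/(63 + P)² = -235.38. At P = 40.1, Q = 24267.7.
Ed = (dQ/dP)·(P/Q) = (-235.38) × (40.1/24267.7) = -0.3889…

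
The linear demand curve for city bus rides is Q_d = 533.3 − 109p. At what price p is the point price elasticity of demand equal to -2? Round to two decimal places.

3.26

Ed = −109p/(533.3 − 109p). Set this equal to -2:
109p = 2·(533.3 − 109p) ⇒ 109p(1 + 2) = 2·533.3
p = 2·533.3 / (109·3) = 3.2617…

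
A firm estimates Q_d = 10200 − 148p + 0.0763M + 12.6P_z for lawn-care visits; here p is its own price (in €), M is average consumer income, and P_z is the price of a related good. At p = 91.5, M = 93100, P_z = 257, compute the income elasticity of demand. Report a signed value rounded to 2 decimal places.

1.01

At the given values, Q_d = 10200 − 148(91.5) + 0.0763(93100) + 12.6(257) = 6999.73.
∂Q_d/∂M = 0.0763.
E = (0.0763) × (93100/6999.73) = 1.0148…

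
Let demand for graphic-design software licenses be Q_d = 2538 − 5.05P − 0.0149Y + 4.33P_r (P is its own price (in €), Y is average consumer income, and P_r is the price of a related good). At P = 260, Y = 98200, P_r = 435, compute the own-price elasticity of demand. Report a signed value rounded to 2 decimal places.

-0.80

At the given values, Q_d = 2538 − 5.05(260) − 0.0149(98200) + 4.33(435) = 1645.37.
∂Q_d/∂P = −5.05.
E = (-5.05) × (260/1645.37) = -0.7979…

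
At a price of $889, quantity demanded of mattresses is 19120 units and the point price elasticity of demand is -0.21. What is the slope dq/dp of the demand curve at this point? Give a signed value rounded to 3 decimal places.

-4.517

Ed = (dq/dp)·(p/q) ⇒ dq/dp = Ed·q/p = (-0.21)·19120/889 = -4.51653…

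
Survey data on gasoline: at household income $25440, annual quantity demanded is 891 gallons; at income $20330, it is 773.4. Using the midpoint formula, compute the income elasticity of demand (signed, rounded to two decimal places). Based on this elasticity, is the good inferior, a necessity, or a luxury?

0.63; necessity

%ΔQ = (773.4 − 891)/[( 891 + 773.4)/2] = -117.6/832.2 = -0.141312…
%ΔIncome = (20330 − 25440)/[( 25440 + 20330)/2] = -5110/22885 = -0.223290…
E_income = (-117.6/832.2) / (-5110/22885) = 0.6328…
0 < E_income < 1 ⇒ normal good, necessity.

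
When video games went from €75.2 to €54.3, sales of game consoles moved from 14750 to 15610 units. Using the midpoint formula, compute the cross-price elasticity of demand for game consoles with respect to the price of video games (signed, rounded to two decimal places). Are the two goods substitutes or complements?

%ΔQ_{game consoles} = (15610 − 14750)/avg = 860/15180 = 0.056653…
%ΔP_{video games} = (54.3 − 75.2)/avg = -20.9/64.75 = -0.322779…
E_cross = (860/15180) / (-20.9/64.75) = -0.1755…
E_cross < 0 ⇒ the goods are complements.

-0.18; complements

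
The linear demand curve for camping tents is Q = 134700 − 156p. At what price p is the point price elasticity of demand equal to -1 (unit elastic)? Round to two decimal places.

431.73

Ed = −156p/(134700 − 156p). Set this equal to -1:
156p = 1·(134700 − 156p) ⇒ 156p(1 + 1) = 1·134700
p = 1·134700 / (156·2) = 431.7307…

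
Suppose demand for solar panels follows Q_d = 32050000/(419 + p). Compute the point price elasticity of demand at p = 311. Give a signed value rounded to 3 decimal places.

-0.426

dQ_d/dp = −32050000/(419 + p)² = -60.1426. At p = 311, Q_d = 43904.1.
Ed = (dQ_d/dp)·(p/Q_d) = (-60.1426) × (311/43904.1) = -0.42602…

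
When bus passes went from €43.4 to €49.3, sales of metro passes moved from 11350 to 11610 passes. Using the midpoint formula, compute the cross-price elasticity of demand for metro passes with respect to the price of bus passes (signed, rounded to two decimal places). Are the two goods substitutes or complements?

0.18; substitutes

%ΔQ_{metro passes} = (11610 − 11350)/avg = 260/11480 = 0.022648…
%ΔP_{bus passes} = (49.3 − 43.4)/avg = 5.9/46.35 = 0.127292…
E_cross = (260/11480) / (5.9/46.35) = 0.1779…
E_cross > 0 ⇒ the goods are substitutes.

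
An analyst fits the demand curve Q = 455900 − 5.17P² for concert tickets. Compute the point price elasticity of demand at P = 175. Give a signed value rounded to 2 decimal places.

dQ/dP = −2·5.17·P = -1809.5. At P = 175, Q = 297568.75.
Ed = (dQ/dP)·(P/Q) = (-1809.5) × (175/297568.75) = -1.0641…

-1.06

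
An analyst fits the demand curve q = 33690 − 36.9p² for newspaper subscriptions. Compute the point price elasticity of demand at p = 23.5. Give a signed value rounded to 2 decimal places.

-3.06

dq/dp = −2·36.9·p = -1734.3. At p = 23.5, q = 13311.975.
Ed = (dq/dp)·(p/q) = (-1734.3) × (23.5/13311.975) = -3.0616…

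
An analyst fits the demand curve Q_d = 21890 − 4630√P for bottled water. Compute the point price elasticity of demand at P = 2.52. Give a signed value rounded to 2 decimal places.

-0.25

dQ_d/dP = −4630/(2√P) = -1458.31. At P = 2.52, Q_d = 14540.1.
Ed = (dQ_d/dP)·(P/Q_d) = (-1458.31) × (2.52/14540.1) = -0.2527…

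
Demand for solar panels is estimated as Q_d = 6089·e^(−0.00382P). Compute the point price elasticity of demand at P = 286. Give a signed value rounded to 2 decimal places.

-1.09

dQ_d/dP = −0.00382·Q_d = -7.80071. At P = 286, Q_d = 2042.07.
Ed = (dQ_d/dP)·(P/Q_d) = (-7.80071) × (286/2042.07) = -1.0925…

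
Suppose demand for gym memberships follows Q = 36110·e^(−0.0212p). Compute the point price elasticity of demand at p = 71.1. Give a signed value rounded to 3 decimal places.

dQ/dp = −0.0212·Q = -169.567. At p = 71.1, Q = 7998.47.
Ed = (dQ/dp)·(p/Q) = (-169.567) × (71.1/7998.47) = -1.50732

-1.507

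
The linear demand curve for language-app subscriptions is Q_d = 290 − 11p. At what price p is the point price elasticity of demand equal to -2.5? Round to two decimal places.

18.83

Ed = −11p/(290 − 11p). Set this equal to -2.5:
11p = 2.5·(290 − 11p) ⇒ 11p(1 + 2.5) = 2.5·290
p = 2.5·290 / (11·3.5) = 18.8311…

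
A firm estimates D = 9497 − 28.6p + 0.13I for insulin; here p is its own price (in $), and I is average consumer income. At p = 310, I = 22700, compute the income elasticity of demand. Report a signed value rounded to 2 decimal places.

At the given values, D = 9497 − 28.6(310) + 0.13(22700) = 3582.
∂D/∂I = 0.13.
E = (0.13) × (22700/3582) = 0.8238…

0.82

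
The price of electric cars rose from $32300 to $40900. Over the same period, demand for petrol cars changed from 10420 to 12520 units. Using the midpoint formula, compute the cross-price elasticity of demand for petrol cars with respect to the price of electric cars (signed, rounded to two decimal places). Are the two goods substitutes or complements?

%ΔQ_{petrol cars} = (12520 − 10420)/avg = 2100/11470 = 0.183086…
%ΔP_{electric cars} = (40900 − 32300)/avg = 8600/36600 = 0.234972…
E_cross = (2100/11470) / (8600/36600) = 0.7791…
E_cross > 0 ⇒ the goods are substitutes.

0.78; substitutes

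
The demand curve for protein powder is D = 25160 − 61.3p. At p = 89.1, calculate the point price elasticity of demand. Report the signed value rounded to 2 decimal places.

dD/dp = −61.3. At p = 89.1, D = 25160 − 61.3(89.1) = 19698.17.
Ed = (dD/dp)·(p/D) = −61.3 × (89.1/19698.17) = -0.2772…

-0.28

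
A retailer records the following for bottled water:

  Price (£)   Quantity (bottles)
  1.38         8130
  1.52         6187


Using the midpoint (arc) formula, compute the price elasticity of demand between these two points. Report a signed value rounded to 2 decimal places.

%ΔQ = (6187 − 8130) / [(8130 + 6187)/2] = -1943/7158.5 = -0.271425…
%ΔP = (1.52 − 1.38) / [(1.38 + 1.52)/2] = 0.14/1.45 = 0.096551…
Arc Ed = %ΔQ / %ΔP = (-1943/7158.5) / (0.14/1.45) = -2.8111…

-2.81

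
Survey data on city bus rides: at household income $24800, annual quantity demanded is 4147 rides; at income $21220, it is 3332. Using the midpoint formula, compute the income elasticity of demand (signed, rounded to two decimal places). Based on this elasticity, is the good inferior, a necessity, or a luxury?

%ΔQ = (3332 − 4147)/[( 4147 + 3332)/2] = -815/3739.5 = -0.217943…
%ΔIncome = (21220 − 24800)/[( 24800 + 21220)/2] = -3580/23010 = -0.155584…
E_income = (-815/3739.5) / (-3580/23010) = 1.4008…
E_income > 1 ⇒ normal good, luxury.

1.40; luxury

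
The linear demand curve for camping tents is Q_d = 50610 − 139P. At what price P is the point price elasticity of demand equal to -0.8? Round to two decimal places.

Ed = −139P/(50610 − 139P). Set this equal to -0.8:
139P = 0.8·(50610 − 139P) ⇒ 139P(1 + 0.8) = 0.8·50610
P = 0.8·50610 / (139·1.8) = 161.8225…

161.82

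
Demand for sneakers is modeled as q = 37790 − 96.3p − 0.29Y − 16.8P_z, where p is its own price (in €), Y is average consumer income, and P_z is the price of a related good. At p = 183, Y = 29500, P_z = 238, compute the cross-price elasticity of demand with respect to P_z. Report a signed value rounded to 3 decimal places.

At the given values, q = 37790 − 96.3(183) − 0.29(29500) − 16.8(238) = 7613.7.
∂q/∂P_z = -16.8.
E = (-16.8) × (238/7613.7) = -0.52515…

-0.525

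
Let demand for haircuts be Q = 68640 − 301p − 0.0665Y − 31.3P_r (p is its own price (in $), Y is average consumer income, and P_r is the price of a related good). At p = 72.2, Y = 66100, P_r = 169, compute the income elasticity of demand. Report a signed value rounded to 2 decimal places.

-0.12

At the given values, Q = 68640 − 301(72.2) − 0.0665(66100) − 31.3(169) = 37222.45.
∂Q/∂Y = -0.0665.
E = (-0.0665) × (66100/37222.45) = -0.1180…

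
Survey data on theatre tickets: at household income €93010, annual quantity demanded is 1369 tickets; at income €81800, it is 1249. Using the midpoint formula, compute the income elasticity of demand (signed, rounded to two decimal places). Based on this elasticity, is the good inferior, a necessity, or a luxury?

%ΔQ = (1249 − 1369)/[( 1369 + 1249)/2] = -120/1309 = -0.091673…
%ΔIncome = (81800 − 93010)/[( 93010 + 81800)/2] = -11210/87405 = -0.128253…
E_income = (-120/1309) / (-11210/87405) = 0.7147…
0 < E_income < 1 ⇒ normal good, necessity.

0.71; necessity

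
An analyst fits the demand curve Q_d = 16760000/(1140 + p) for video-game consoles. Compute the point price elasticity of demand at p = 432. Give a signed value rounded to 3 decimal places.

-0.275

dQ_d/dp = −16760000/(1140 + p)² = -6.78217. At p = 432, Q_d = 10661.6.
Ed = (dQ_d/dp)·(p/Q_d) = (-6.78217) × (432/10661.6) = -0.27480…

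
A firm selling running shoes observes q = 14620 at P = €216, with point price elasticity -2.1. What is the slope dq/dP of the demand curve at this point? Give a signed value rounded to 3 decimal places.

Ed = (dq/dP)·(P/q) ⇒ dq/dP = Ed·q/P = (-2.1)·14620/216 = -142.13888…

-142.139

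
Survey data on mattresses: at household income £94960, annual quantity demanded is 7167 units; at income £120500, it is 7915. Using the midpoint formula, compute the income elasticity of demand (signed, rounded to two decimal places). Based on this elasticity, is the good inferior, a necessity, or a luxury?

0.42; necessity

%ΔQ = (7915 − 7167)/[( 7167 + 7915)/2] = 748/7541 = 0.099191…
%ΔIncome = (120500 − 94960)/[( 94960 + 120500)/2] = 25540/107730 = 0.237074…
E_income = (748/7541) / (25540/107730) = 0.4183…
0 < E_income < 1 ⇒ normal good, necessity.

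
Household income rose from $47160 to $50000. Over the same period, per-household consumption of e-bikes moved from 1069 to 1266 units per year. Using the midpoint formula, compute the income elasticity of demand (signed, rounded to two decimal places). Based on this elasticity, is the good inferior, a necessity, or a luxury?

%ΔQ = (1266 − 1069)/[( 1069 + 1266)/2] = 197/1167.5 = 0.168736…
%ΔIncome = (50000 − 47160)/[( 47160 + 50000)/2] = 2840/48580 = 0.058460…
E_income = (197/1167.5) / (2840/48580) = 2.8863…
E_income > 1 ⇒ normal good, luxury.

2.89; luxury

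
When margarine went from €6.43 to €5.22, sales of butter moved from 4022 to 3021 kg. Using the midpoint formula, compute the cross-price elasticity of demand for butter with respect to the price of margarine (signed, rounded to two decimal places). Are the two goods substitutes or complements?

1.37; substitutes

%ΔQ_{butter} = (3021 − 4022)/avg = -1001/3521.5 = -0.284253…
%ΔP_{margarine} = (5.22 − 6.43)/avg = -1.21/5.825 = -0.207725…
E_cross = (-1001/3521.5) / (-1.21/5.825) = 1.3684…
E_cross > 0 ⇒ the goods are substitutes.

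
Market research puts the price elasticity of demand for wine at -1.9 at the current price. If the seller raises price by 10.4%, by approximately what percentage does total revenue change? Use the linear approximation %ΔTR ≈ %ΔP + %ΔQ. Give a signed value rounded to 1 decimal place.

-9.4%

%ΔQ ≈ Ed × %ΔP = (-1.9) × (+10.4%) = -19.7600%
%ΔTR ≈ %ΔP + %ΔQ = (+10.4%) + (-19.7600%) = -9.3600%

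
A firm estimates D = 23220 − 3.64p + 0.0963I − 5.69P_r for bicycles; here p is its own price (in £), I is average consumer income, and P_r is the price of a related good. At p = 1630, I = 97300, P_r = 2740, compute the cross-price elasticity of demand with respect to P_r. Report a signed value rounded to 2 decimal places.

-1.41

At the given values, D = 23220 − 3.64(1630) + 0.0963(97300) − 5.69(2740) = 11066.19.
∂D/∂P_r = -5.69.
E = (-5.69) × (2740/11066.19) = -1.4088…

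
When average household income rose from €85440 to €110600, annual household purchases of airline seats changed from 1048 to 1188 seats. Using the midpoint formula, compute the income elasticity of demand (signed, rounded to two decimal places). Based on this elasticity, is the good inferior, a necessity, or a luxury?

%ΔQ = (1188 − 1048)/[( 1048 + 1188)/2] = 140/1118 = 0.125223…
%ΔIncome = (110600 − 85440)/[( 85440 + 110600)/2] = 25160/98020 = 0.256682…
E_income = (140/1118) / (25160/98020) = 0.4878…
0 < E_income < 1 ⇒ normal good, necessity.

0.49; necessity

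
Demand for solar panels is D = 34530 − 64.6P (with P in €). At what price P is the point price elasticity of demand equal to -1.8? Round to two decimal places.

Ed = −64.6P/(34530 − 64.6P). Set this equal to -1.8:
64.6P = 1.8·(34530 − 64.6P) ⇒ 64.6P(1 + 1.8) = 1.8·34530
P = 1.8·34530 / (64.6·2.8) = 343.6200…

343.62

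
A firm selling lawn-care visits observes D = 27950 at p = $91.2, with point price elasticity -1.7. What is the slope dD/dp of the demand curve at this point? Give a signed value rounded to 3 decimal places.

-520.998

Ed = (dD/dp)·(p/D) ⇒ dD/dp = Ed·D/p = (-1.7)·27950/91.2 = -520.99780…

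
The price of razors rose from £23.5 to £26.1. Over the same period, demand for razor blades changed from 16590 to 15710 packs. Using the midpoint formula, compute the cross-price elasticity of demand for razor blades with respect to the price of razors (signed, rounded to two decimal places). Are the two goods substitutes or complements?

%ΔQ_{razor blades} = (15710 − 16590)/avg = -880/16150 = -0.054489…
%ΔP_{razors} = (26.1 − 23.5)/avg = 2.6/24.8 = 0.104838…
E_cross = (-880/16150) / (2.6/24.8) = -0.5197…
E_cross < 0 ⇒ the goods are complements.

-0.52; complements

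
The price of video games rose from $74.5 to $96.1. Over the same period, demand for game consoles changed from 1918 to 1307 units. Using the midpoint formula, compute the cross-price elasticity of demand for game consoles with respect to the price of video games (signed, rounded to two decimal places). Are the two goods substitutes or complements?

-1.50; complements

%ΔQ_{game consoles} = (1307 − 1918)/avg = -611/1612.5 = -0.378914…
%ΔP_{video games} = (96.1 − 74.5)/avg = 21.6/85.3 = 0.253223…
E_cross = (-611/1612.5) / (21.6/85.3) = -1.4963…
E_cross < 0 ⇒ the goods are complements.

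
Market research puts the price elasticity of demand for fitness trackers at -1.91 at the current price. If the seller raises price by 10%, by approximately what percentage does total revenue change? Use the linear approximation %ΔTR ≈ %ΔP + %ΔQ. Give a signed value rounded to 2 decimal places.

-9.10%

%ΔQ ≈ Ed × %ΔP = (-1.91) × (+10%) = -19.1000%
%ΔTR ≈ %ΔP + %ΔQ = (+10%) + (-19.1000%) = -9.1000%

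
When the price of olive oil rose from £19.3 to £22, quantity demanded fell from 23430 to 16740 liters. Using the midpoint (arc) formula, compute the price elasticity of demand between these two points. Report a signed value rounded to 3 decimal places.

-2.547

%ΔQ = (16740 − 23430) / [(23430 + 16740)/2] = -6690/20085 = -0.333084…
%ΔP = (22 − 19.3) / [(19.3 + 22)/2] = 2.7/20.65 = 0.130750…
Arc Ed = %ΔQ / %ΔP = (-6690/20085) / (2.7/20.65) = -2.54747…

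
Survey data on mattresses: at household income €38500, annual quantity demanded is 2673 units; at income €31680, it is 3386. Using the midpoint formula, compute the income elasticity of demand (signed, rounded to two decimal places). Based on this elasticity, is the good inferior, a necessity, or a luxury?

%ΔQ = (3386 − 2673)/[( 2673 + 3386)/2] = 713/3029.5 = 0.235352…
%ΔIncome = (31680 − 38500)/[( 38500 + 31680)/2] = -6820/35090 = -0.194357…
E_income = (713/3029.5) / (-6820/35090) = -1.2109…
E_income < 0 ⇒ inferior good.

-1.21; inferior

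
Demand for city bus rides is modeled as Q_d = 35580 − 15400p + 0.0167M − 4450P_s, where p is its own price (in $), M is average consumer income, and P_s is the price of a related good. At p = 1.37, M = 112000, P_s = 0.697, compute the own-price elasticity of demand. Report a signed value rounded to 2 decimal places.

At the given values, Q_d = 35580 − 15400(1.37) + 0.0167(112000) − 4450(0.697) = 13250.75.
∂Q_d/∂p = −15400.
E = (-15400) × (1.37/13250.75) = -1.5922…

-1.59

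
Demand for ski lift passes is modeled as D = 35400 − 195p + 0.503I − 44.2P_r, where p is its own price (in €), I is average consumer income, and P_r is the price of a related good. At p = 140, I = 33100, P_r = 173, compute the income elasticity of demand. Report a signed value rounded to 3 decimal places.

At the given values, D = 35400 − 195(140) + 0.503(33100) − 44.2(173) = 17102.7.
∂D/∂I = 0.503.
E = (0.503) × (33100/17102.7) = 0.97348…

0.973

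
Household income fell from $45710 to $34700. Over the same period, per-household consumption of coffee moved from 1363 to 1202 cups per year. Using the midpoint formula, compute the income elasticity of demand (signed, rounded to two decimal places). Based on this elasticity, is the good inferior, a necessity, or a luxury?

0.46; necessity

%ΔQ = (1202 − 1363)/[( 1363 + 1202)/2] = -161/1282.5 = -0.125536…
%ΔIncome = (34700 − 45710)/[( 45710 + 34700)/2] = -11010/40205 = -0.273846…
E_income = (-161/1282.5) / (-11010/40205) = 0.4584…
0 < E_income < 1 ⇒ normal good, necessity.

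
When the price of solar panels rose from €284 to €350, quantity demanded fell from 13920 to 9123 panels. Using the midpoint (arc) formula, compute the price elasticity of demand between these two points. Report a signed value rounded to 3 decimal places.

%ΔQ = (9123 − 13920) / [(13920 + 9123)/2] = -4797/11521.5 = -0.416352…
%ΔP = (350 − 284) / [(284 + 350)/2] = 66/317 = 0.208201…
Arc Ed = %ΔQ / %ΔP = (-4797/11521.5) / (66/317) = -1.99975…

-2.000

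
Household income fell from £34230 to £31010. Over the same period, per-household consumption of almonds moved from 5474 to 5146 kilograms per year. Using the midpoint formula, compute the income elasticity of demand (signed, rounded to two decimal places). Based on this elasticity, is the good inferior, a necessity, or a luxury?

0.63; necessity

%ΔQ = (5146 − 5474)/[( 5474 + 5146)/2] = -328/5310 = -0.061770…
%ΔIncome = (31010 − 34230)/[( 34230 + 31010)/2] = -3220/32620 = -0.098712…
E_income = (-328/5310) / (-3220/32620) = 0.6257…
0 < E_income < 1 ⇒ normal good, necessity.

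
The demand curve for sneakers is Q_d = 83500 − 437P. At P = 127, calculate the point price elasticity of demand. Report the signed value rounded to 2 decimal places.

dQ_d/dP = −437. At P = 127, Q_d = 83500 − 437(127) = 28001.
Ed = (dQ_d/dP)·(P/Q_d) = −437 × (127/28001) = -1.9820…

-1.98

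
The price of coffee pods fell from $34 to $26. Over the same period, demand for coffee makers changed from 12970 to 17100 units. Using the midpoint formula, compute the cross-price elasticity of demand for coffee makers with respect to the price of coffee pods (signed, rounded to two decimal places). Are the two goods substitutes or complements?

-1.03; complements

%ΔQ_{coffee makers} = (17100 − 12970)/avg = 4130/15035 = 0.274692…
%ΔP_{coffee pods} = (26 − 34)/avg = -8/30 = -0.266666…
E_cross = (4130/15035) / (-8/30) = -1.0300…
E_cross < 0 ⇒ the goods are complements.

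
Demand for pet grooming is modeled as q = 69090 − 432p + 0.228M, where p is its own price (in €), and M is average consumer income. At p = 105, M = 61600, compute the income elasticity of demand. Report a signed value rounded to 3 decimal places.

At the given values, q = 69090 − 432(105) + 0.228(61600) = 37774.8.
∂q/∂M = 0.228.
E = (0.228) × (61600/37774.8) = 0.37180…

0.372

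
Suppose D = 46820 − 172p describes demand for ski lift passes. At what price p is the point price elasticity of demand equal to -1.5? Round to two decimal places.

163.33

Ed = −172p/(46820 − 172p). Set this equal to -1.5:
172p = 1.5·(46820 − 172p) ⇒ 172p(1 + 1.5) = 1.5·46820
p = 1.5·46820 / (172·2.5) = 163.3255…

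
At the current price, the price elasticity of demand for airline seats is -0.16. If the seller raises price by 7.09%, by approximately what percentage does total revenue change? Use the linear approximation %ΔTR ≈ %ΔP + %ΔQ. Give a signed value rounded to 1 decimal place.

%ΔQ ≈ Ed × %ΔP = (-0.16) × (+7.09%) = -1.1344%
%ΔTR ≈ %ΔP + %ΔQ = (+7.09%) + (-1.1344%) = +5.9556%

+6.0%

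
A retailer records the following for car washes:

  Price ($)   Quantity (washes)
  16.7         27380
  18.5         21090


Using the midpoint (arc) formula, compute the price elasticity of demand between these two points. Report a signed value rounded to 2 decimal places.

%ΔQ = (21090 − 27380) / [(27380 + 21090)/2] = -6290/24235 = -0.259541…
%ΔP = (18.5 − 16.7) / [(16.7 + 18.5)/2] = 1.8/17.6 = 0.102272…
Arc Ed = %ΔQ / %ΔP = (-6290/24235) / (1.8/17.6) = -2.5377…

-2.54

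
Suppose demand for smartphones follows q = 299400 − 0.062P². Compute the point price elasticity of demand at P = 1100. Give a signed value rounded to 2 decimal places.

-0.67

dq/dP = −2·0.062·P = -136.4. At P = 1100, q = 224380.
Ed = (dq/dP)·(P/q) = (-136.4) × (1100/224380) = -0.6686…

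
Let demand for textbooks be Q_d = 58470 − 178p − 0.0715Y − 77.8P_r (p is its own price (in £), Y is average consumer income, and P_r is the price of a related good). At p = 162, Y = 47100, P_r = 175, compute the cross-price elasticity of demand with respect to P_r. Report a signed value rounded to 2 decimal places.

At the given values, Q_d = 58470 − 178(162) − 0.0715(47100) − 77.8(175) = 12651.35.
∂Q_d/∂P_r = -77.8.
E = (-77.8) × (175/12651.35) = -1.0761…

-1.08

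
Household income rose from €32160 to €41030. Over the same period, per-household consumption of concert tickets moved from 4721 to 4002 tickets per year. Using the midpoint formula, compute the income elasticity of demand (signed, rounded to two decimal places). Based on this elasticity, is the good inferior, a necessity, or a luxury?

-0.68; inferior

%ΔQ = (4002 − 4721)/[( 4721 + 4002)/2] = -719/4361.5 = -0.164851…
%ΔIncome = (41030 − 32160)/[( 32160 + 41030)/2] = 8870/36595 = 0.242382…
E_income = (-719/4361.5) / (8870/36595) = -0.6801…
E_income < 0 ⇒ inferior good.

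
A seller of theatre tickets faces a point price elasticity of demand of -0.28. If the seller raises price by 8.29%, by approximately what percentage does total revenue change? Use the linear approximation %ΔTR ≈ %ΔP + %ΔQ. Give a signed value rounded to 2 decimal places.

%ΔQ ≈ Ed × %ΔP = (-0.28) × (+8.29%) = -2.3212%
%ΔTR ≈ %ΔP + %ΔQ = (+8.29%) + (-2.3212%) = +5.9688%

+5.97%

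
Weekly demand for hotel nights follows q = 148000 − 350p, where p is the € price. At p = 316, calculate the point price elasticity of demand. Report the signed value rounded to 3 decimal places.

dq/dp = −350. At p = 316, q = 148000 − 350(316) = 37400.
Ed = (dq/dp)·(p/q) = −350 × (316/37400) = -2.95721…

-2.957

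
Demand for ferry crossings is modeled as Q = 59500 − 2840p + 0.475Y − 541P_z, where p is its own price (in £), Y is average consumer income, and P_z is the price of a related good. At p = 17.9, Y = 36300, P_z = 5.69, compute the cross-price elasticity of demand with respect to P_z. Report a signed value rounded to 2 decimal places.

-0.13

At the given values, Q = 59500 − 2840(17.9) + 0.475(36300) − 541(5.69) = 22828.21.
∂Q/∂P_z = -541.
E = (-541) × (5.69/22828.21) = -0.1348…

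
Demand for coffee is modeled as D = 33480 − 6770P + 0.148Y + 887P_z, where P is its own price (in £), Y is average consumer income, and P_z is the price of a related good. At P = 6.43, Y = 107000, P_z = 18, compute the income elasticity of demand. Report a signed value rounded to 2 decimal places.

At the given values, D = 33480 − 6770(6.43) + 0.148(107000) + 887(18) = 21750.9.
∂D/∂Y = 0.148.
E = (0.148) × (107000/21750.9) = 0.7280…

0.73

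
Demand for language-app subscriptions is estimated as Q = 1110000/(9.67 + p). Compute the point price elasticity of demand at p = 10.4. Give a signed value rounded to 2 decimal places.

-0.52

dQ/dp = −1110000/(9.67 + p)² = -2755.68. At p = 10.4, Q = 55306.4.
Ed = (dQ/dp)·(p/Q) = (-2755.68) × (10.4/55306.4) = -0.5181…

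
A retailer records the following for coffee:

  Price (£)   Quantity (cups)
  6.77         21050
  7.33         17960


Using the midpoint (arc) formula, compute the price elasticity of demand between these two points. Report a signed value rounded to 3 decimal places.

%ΔQ = (17960 − 21050) / [(21050 + 17960)/2] = -3090/19505 = -0.158420…
%ΔP = (7.33 − 6.77) / [(6.77 + 7.33)/2] = 0.56/7.05 = 0.079432…
Arc Ed = %ΔQ / %ΔP = (-3090/19505) / (0.56/7.05) = -1.99440…

-1.994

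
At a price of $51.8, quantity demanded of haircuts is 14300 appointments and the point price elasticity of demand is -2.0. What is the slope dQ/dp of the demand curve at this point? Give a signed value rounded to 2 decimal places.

Ed = (dQ/dp)·(p/Q) ⇒ dQ/dp = Ed·Q/p = (-2.0)·14300/51.8 = -552.1235…

-552.12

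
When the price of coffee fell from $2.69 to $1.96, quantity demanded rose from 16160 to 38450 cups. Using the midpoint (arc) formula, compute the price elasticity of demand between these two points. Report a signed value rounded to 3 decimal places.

%ΔQ = (38450 − 16160) / [(16160 + 38450)/2] = 22290/27305 = 0.816334…
%ΔP = (1.96 − 2.69) / [(2.69 + 1.96)/2] = -0.73/2.325 = -0.313978…
Arc Ed = %ΔQ / %ΔP = (22290/27305) / (-0.73/2.325) = -2.59996…

-2.600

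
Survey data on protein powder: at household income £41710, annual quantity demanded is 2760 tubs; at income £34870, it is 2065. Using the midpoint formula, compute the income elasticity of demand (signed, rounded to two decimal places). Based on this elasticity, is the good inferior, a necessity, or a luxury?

1.61; luxury

%ΔQ = (2065 − 2760)/[( 2760 + 2065)/2] = -695/2412.5 = -0.288082…
%ΔIncome = (34870 − 41710)/[( 41710 + 34870)/2] = -6840/38290 = -0.178636…
E_income = (-695/2412.5) / (-6840/38290) = 1.6126…
E_income > 1 ⇒ normal good, luxury.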